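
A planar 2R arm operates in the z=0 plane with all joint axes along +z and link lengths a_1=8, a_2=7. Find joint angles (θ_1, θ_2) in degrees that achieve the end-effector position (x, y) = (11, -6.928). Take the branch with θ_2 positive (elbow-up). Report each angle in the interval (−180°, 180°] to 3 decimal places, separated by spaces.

cos θ_2 = (168.9972−8²−7²)/(2·8·7) = 0.5000; θ_2 = 60.0017° (elbow-up)
β = atan2(-6.9280,11.0000) = -32.2035°; ψ = atan2(6.0623,11.4998) = 27.7965°
θ_1 = β − ψ = -60.0000°

-60.000 60.002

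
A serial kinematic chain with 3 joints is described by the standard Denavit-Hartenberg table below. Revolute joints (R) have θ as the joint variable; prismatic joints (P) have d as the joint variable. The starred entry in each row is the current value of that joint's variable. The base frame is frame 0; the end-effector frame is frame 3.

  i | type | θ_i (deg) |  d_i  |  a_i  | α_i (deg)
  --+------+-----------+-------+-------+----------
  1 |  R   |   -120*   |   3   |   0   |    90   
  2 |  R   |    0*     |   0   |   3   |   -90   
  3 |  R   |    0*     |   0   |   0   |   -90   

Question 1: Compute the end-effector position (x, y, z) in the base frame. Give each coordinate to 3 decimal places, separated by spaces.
-1.500 -2.598 3.000

after link 1: o_1 = (0.0000, 0.0000, 3.0000)
after link 2: o_2 = (-1.5000, -2.5981, 3.0000)
after link 3: o_3 = (-1.5000, -2.5981, 3.0000)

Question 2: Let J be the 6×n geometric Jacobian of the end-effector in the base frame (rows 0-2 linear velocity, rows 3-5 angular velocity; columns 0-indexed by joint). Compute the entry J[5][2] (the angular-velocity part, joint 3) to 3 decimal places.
1.000

axis z_2 = (0.0000,0.0000,1.0000); lever o_n−o_2 = (0.0000,0.0000,0.0000)
cross product → J_v[:, 2] = (0.0000,0.0000,0.0000)
J_ω[:, 2] = z_2
entry J[5][2] = 1.0000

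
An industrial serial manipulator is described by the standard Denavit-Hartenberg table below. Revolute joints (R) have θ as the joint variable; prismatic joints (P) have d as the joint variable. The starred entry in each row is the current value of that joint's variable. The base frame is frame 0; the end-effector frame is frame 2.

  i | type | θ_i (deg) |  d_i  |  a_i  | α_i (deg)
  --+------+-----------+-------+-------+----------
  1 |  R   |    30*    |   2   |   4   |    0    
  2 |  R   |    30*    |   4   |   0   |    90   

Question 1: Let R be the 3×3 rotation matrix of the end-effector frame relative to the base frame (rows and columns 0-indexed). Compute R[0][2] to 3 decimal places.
End-effector z-axis (col 2 of R) = (0.8660,-0.5000,0.0000)
R[0][2] = 0.8660

0.866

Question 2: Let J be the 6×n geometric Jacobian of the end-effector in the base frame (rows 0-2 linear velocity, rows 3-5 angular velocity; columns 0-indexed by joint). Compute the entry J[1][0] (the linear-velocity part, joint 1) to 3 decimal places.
3.464

axis z_0 = ẑ; lever o_n−o_0 = (3.4641,2.0000,6.0000)
cross product → J_v[:, 0] = (-2.0000,3.4641,0.0000)
J_ω[:, 0] = z_0
entry J[1][0] = 3.4641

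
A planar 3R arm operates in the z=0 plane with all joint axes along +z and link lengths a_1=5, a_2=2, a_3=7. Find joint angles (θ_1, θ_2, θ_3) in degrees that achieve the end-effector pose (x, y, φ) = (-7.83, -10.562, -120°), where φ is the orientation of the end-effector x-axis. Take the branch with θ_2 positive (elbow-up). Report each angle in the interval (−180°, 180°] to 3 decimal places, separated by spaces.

-150.002 60.009 -30.007

wrist centre = target − a_3·(cos φ, sin φ) = (-4.3300, -4.4998)
cos θ_2 = (38.9973−5²−2²)/(2·5·2) = 0.4999; θ_2 = 60.0089° (elbow-up)
β = atan2(-4.4998,-4.3300) = -133.8982°; ψ = atan2(1.7322,5.9997) = 16.1042°
θ_1 = β − ψ = -150.0024°
θ_3 = φ − θ_1 − θ_2 = -30.0066° (wrapped to (-180°,180°])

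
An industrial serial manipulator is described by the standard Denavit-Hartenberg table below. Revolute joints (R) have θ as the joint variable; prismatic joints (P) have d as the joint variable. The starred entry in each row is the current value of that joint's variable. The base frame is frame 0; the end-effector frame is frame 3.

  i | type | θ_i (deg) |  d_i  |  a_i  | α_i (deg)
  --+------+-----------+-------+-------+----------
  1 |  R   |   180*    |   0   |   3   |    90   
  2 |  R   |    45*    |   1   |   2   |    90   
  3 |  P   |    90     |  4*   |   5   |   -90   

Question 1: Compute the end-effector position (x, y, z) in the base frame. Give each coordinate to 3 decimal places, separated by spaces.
-7.243 6.000 -1.414

after link 1: o_1 = (-3.0000, 0.0000, 0.0000)
after link 2: o_2 = (-4.4142, 1.0000, 1.4142)
after link 3: o_3 = (-7.2426, 6.0000, -1.4142)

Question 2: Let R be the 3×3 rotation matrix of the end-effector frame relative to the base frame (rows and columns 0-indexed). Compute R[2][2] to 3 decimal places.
End-effector z-axis (col 2 of R) = (0.7071,0.0000,-0.7071)
R[2][2] = -0.7071

-0.707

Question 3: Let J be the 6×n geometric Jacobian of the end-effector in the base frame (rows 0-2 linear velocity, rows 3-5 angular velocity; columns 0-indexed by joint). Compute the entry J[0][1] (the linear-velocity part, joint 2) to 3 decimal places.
axis z_1 = (0.0000,1.0000,0.0000); lever o_n−o_1 = (-4.2426,6.0000,-1.4142)
cross product → J_v[:, 1] = (-1.4142,-0.0000,4.2426)
J_ω[:, 1] = z_1
entry J[0][1] = -1.4142

-1.414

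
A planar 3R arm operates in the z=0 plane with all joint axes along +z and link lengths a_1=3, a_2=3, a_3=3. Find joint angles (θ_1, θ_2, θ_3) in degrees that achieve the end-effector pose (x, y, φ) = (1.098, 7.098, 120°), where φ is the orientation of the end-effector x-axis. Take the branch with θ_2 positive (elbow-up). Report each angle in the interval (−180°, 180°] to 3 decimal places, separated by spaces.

29.998 60.004 29.998

wrist centre = target − a_3·(cos φ, sin φ) = (2.5980, 4.4999)
cos θ_2 = (26.9989−3²−3²)/(2·3·3) = 0.4999; θ_2 = 60.0040° (elbow-up)
β = atan2(4.4999,2.5980) = 60.0003°; ψ = atan2(2.5982,4.4998) = 30.0020°
θ_1 = β − ψ = 29.9983°
θ_3 = φ − θ_1 − θ_2 = 29.9977° (wrapped to (-180°,180°])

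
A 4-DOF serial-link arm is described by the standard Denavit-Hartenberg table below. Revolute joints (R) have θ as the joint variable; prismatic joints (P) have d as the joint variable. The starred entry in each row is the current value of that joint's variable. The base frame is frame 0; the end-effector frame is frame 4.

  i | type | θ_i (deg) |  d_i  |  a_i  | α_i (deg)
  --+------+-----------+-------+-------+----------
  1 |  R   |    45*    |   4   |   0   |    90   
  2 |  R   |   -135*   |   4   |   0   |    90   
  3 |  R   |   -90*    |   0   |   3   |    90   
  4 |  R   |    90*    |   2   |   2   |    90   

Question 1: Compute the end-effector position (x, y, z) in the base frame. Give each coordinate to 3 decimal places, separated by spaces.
0.707 -0.707 6.828

after link 1: o_1 = (0.0000, 0.0000, 4.0000)
after link 2: o_2 = (2.8284, -2.8284, 4.0000)
after link 3: o_3 = (0.7071, -0.7071, 4.0000)
after link 4: o_4 = (0.7071, -0.7071, 6.8284)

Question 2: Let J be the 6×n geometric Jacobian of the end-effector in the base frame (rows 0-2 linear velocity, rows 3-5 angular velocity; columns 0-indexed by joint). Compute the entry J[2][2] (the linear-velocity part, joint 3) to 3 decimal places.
axis z_2 = (-0.5000,-0.5000,0.7071); lever o_n−o_2 = (-2.1213,2.1213,2.8284)
cross product → J_v[:, 2] = (-2.9142,-0.0858,-2.1213)
J_ω[:, 2] = z_2
entry J[2][2] = -2.1213

-2.121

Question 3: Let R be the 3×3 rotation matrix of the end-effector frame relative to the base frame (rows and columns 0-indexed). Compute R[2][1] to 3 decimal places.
End-effector y-axis (col 1 of R) = (0.5000,0.5000,0.7071)
R[2][1] = 0.7071

0.707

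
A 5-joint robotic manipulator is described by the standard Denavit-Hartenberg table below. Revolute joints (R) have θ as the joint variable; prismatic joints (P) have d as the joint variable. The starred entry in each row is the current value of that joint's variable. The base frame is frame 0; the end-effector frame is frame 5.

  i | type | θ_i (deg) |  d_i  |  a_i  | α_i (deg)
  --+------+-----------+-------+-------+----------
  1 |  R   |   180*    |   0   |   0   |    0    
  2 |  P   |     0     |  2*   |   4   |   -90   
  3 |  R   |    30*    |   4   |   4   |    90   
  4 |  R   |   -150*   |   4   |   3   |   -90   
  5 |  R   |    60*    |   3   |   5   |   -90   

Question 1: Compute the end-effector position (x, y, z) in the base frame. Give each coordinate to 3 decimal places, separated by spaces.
-4.473 1.348 1.346

after link 1: o_1 = (0.0000, 0.0000, 0.0000)
after link 2: o_2 = (-4.0000, 0.0000, 2.0000)
after link 3: o_3 = (-7.4641, -4.0000, 0.0000)
after link 4: o_4 = (-7.2141, -2.5000, 4.7631)
after link 5: o_5 = (-4.4731, 1.3481, 1.3457)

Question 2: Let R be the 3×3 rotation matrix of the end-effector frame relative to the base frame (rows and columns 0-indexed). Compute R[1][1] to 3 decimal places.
End-effector y-axis (col 1 of R) = (0.4330,-0.8660,0.2500)
R[1][1] = -0.8660

-0.866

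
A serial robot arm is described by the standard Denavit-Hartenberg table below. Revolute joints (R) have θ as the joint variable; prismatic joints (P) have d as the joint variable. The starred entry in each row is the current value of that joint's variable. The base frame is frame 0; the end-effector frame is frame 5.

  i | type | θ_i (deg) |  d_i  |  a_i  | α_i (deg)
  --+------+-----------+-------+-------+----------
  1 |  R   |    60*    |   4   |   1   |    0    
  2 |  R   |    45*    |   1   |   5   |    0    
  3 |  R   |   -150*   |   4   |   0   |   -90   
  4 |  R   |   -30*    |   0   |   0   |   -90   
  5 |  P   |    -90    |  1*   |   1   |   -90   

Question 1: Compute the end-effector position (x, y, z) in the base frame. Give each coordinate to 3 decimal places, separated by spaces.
after link 1: o_1 = (0.5000, 0.8660, 4.0000)
after link 2: o_2 = (-0.7941, 5.6957, 5.0000)
after link 3: o_3 = (-0.7941, 5.6957, 9.0000)
after link 4: o_4 = (-0.7941, 5.6957, 9.0000)
after link 5: o_5 = (0.2666, 6.0492, 8.1340)

0.267 6.049 8.134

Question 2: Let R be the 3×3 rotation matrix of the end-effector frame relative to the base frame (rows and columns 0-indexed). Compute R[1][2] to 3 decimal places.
-0.612

End-effector z-axis (col 2 of R) = (0.6124,-0.6124,0.5000)
R[1][2] = -0.6124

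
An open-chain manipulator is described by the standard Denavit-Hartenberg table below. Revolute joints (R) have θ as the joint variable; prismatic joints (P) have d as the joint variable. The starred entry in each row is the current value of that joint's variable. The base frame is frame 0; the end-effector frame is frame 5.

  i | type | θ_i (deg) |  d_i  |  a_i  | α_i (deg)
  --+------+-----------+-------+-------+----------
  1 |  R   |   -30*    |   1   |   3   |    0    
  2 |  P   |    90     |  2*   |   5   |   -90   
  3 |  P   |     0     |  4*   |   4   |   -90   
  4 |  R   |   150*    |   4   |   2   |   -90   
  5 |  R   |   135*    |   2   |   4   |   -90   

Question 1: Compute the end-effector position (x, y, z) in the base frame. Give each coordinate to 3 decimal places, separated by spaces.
1.634 9.123 1.828

after link 1: o_1 = (2.5981, -1.5000, 1.0000)
after link 2: o_2 = (5.0981, 2.8301, 3.0000)
after link 3: o_3 = (3.6340, 8.2942, 3.0000)
after link 4: o_4 = (3.6340, 6.2942, -1.0000)
after link 5: o_5 = (1.6340, 9.1227, 1.8284)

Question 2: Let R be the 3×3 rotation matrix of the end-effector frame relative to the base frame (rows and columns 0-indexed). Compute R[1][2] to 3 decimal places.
0.707

End-effector z-axis (col 2 of R) = (-0.0000,0.7071,-0.7071)
R[1][2] = 0.7071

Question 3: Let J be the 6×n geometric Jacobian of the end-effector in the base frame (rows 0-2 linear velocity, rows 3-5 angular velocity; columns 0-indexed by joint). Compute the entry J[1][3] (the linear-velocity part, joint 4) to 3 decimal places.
axis z_3 = (-0.0000,0.0000,-1.0000); lever o_n−o_3 = (-2.0000,0.8284,-1.1716)
cross product → J_v[:, 3] = (0.8284,2.0000,0.0000)
J_ω[:, 3] = z_3
entry J[1][3] = 2.0000

2.000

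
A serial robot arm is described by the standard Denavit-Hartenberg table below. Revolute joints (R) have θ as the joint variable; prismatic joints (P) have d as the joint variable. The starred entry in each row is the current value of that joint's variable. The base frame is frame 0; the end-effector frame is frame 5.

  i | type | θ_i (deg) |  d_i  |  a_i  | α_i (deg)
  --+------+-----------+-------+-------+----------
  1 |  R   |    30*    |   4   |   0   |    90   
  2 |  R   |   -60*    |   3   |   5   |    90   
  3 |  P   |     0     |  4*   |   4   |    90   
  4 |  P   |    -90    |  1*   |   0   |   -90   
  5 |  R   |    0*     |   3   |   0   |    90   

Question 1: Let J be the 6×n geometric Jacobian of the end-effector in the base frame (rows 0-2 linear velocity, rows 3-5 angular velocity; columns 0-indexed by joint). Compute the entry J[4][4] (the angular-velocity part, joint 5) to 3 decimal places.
0.250

axis z_4 = (0.4330,0.2500,-0.8660); lever o_n−o_4 = (1.2990,0.7500,-2.5981)
cross product → J_v[:, 4] = (-0.0000,0.0000,0.0000)
J_ω[:, 4] = z_4
entry J[4][4] = 0.2500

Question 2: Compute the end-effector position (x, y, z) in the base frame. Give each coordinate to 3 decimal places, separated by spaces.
3.196 -0.464 -8.392

after link 1: o_1 = (0.0000, 0.0000, 4.0000)
after link 2: o_2 = (3.6651, -1.3481, -0.3301)
after link 3: o_3 = (2.3971, -2.0801, -5.7942)
after link 4: o_4 = (1.8971, -1.2141, -5.7942)
after link 5: o_5 = (3.1962, -0.4641, -8.3923)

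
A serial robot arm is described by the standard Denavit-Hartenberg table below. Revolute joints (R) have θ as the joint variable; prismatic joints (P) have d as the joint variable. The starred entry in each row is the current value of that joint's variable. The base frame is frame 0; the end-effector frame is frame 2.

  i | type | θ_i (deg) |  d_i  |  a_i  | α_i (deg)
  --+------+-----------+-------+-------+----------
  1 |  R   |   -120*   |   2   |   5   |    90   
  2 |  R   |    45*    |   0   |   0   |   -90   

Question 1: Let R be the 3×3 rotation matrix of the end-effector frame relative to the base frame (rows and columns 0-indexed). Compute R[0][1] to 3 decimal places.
0.866

End-effector y-axis (col 1 of R) = (0.8660,-0.5000,-0.0000)
R[0][1] = 0.8660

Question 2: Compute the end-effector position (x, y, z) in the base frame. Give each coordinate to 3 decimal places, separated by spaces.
after link 1: o_1 = (-2.5000, -4.3301, 2.0000)
after link 2: o_2 = (-2.5000, -4.3301, 2.0000)

-2.500 -4.330 2.000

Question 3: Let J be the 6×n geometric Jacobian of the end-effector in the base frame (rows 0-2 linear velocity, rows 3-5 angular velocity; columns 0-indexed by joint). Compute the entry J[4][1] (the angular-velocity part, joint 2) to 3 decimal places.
0.500

axis z_1 = (-0.8660,0.5000,0.0000); lever o_n−o_1 = (0.0000,0.0000,0.0000)
cross product → J_v[:, 1] = (0.0000,0.0000,-0.0000)
J_ω[:, 1] = z_1
entry J[4][1] = 0.5000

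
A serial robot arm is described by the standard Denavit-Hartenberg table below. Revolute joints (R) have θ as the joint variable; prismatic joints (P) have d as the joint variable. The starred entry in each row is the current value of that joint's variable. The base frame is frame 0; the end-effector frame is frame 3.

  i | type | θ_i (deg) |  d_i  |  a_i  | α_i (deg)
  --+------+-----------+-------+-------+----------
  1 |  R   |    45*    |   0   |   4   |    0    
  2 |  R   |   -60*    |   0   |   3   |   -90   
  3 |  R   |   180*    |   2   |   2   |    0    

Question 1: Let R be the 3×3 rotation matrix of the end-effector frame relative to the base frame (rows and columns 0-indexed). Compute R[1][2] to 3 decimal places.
0.966

End-effector z-axis (col 2 of R) = (0.2588,0.9659,0.0000)
R[1][2] = 0.9659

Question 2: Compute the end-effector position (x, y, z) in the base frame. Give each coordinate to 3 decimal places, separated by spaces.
4.312 4.501 -0.000

after link 1: o_1 = (2.8284, 2.8284, 0.0000)
after link 2: o_2 = (5.7262, 2.0520, 0.0000)
after link 3: o_3 = (4.3120, 4.5015, -0.0000)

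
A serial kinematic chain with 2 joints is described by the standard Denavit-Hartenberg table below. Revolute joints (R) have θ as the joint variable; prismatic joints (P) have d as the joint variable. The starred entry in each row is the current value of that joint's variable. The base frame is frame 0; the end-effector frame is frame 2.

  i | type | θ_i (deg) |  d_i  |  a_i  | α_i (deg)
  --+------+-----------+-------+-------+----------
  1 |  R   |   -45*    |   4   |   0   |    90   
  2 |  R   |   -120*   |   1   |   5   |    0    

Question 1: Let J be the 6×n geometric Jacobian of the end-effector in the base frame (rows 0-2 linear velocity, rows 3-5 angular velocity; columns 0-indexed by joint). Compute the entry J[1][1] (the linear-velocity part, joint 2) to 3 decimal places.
axis z_1 = (-0.7071,-0.7071,0.0000); lever o_n−o_1 = (-2.4749,1.0607,-4.3301)
cross product → J_v[:, 1] = (3.0619,-3.0619,-2.5000)
J_ω[:, 1] = z_1
entry J[1][1] = -3.0619

-3.062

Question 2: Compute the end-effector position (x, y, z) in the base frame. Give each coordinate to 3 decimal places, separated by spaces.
after link 1: o_1 = (0.0000, 0.0000, 4.0000)
after link 2: o_2 = (-2.4749, 1.0607, -0.3301)

-2.475 1.061 -0.330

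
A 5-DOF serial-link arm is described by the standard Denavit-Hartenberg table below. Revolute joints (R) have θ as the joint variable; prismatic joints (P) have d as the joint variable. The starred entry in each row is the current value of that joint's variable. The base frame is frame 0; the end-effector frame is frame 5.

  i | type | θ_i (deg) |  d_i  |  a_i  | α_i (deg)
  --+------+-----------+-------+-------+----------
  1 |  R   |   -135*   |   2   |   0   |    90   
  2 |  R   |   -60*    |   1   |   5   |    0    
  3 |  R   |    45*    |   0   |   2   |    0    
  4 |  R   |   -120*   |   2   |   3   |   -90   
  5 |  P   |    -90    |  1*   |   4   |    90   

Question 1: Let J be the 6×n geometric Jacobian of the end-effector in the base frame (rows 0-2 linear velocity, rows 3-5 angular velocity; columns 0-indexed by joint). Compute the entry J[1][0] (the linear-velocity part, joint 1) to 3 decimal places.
-7.084

axis z_0 = ẑ; lever o_n−o_0 = (-7.0835,2.8160,-5.6762)
cross product → J_v[:, 0] = (-2.8160,-7.0835,0.0000)
J_ω[:, 0] = z_0
entry J[1][0] = -7.0835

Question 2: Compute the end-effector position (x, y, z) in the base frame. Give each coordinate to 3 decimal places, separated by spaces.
-7.084 2.816 -5.676

after link 1: o_1 = (0.0000, 0.0000, 2.0000)
after link 2: o_2 = (-2.4749, -1.0607, -2.3301)
after link 3: o_3 = (-3.8409, -2.4267, -2.8478)
after link 4: o_4 = (-3.7551, 0.4875, -4.9691)
after link 5: o_5 = (-7.0835, 2.8160, -5.6762)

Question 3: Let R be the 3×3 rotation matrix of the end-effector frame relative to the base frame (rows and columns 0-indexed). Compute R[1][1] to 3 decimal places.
-0.500

End-effector y-axis (col 1 of R) = (-0.5000,-0.5000,-0.7071)
R[1][1] = -0.5000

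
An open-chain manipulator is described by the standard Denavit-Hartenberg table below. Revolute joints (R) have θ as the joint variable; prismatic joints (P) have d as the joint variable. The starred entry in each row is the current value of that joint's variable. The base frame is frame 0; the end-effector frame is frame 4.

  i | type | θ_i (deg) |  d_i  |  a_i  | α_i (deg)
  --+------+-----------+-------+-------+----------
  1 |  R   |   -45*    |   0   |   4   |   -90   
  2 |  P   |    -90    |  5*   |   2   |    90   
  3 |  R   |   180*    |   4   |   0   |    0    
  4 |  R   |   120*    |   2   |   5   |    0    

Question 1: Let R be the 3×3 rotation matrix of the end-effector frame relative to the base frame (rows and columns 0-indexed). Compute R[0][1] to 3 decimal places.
0.354

End-effector y-axis (col 1 of R) = (0.3536,0.3536,0.8660)
R[0][1] = 0.3536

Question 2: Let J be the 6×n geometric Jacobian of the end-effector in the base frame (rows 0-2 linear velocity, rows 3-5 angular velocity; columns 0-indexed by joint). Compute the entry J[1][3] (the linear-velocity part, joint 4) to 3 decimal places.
axis z_3 = (-0.7071,0.7071,0.0000); lever o_n−o_3 = (-4.4761,-1.6476,2.5000)
cross product → J_v[:, 3] = (1.7678,1.7678,4.3301)
J_ω[:, 3] = z_3
entry J[1][3] = 1.7678

1.768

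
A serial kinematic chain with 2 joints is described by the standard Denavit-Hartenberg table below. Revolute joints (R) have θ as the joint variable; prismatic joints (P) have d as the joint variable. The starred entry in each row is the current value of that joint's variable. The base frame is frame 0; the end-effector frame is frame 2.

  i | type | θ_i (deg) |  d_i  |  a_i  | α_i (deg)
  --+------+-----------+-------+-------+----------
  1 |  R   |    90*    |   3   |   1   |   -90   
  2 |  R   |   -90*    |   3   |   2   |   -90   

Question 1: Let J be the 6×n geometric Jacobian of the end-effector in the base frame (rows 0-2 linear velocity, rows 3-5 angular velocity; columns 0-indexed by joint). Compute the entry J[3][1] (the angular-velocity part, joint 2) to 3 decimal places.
-1.000

axis z_1 = (-1.0000,0.0000,0.0000); lever o_n−o_1 = (-3.0000,0.0000,2.0000)
cross product → J_v[:, 1] = (0.0000,2.0000,-0.0000)
J_ω[:, 1] = z_1
entry J[3][1] = -1.0000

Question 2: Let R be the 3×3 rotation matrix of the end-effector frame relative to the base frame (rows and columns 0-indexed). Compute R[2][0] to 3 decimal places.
End-effector x-axis (col 0 of R) = (0.0000,0.0000,1.0000)
R[2][0] = 1.0000

1.000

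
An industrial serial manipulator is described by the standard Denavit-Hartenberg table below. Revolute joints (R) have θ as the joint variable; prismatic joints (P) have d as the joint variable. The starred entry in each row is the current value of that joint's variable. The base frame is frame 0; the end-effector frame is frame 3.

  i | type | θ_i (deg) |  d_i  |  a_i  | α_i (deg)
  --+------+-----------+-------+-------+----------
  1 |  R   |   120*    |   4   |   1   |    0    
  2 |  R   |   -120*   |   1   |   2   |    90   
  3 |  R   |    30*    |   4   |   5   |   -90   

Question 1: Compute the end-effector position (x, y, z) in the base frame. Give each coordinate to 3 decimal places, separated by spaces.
5.830 -3.134 7.500

after link 1: o_1 = (-0.5000, 0.8660, 4.0000)
after link 2: o_2 = (1.5000, 0.8660, 5.0000)
after link 3: o_3 = (5.8301, -3.1340, 7.5000)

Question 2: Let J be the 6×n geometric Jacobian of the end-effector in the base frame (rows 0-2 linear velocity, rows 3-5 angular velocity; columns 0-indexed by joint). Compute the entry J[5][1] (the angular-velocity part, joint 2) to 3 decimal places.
axis z_1 = (0.0000,0.0000,1.0000); lever o_n−o_1 = (6.3301,-4.0000,3.5000)
cross product → J_v[:, 1] = (4.0000,6.3301,-0.0000)
J_ω[:, 1] = z_1
entry J[5][1] = 1.0000

1.000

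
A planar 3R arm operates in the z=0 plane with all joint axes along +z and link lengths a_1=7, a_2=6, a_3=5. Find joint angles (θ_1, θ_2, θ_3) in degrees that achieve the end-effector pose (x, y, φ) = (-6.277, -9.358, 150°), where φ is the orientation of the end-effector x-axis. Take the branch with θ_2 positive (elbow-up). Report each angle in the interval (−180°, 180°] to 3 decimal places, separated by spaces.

-119.996 44.995 -134.998

wrist centre = target − a_3·(cos φ, sin φ) = (-1.9469, -11.8580)
cos θ_2 = (144.4025−7²−6²)/(2·7·6) = 0.7072; θ_2 = 44.9947° (elbow-up)
β = atan2(-11.8580,-1.9469) = -99.3238°; ψ = atan2(4.2422,11.2430) = 20.6726°
θ_1 = β − ψ = -119.9964°
θ_3 = φ − θ_1 − θ_2 = -134.9983° (wrapped to (-180°,180°])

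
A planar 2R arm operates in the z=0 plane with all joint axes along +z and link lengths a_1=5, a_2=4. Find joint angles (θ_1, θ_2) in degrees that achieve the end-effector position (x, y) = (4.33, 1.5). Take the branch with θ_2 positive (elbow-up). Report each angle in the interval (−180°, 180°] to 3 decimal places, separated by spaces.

cos θ_2 = (20.9989−5²−4²)/(2·5·4) = -0.5000; θ_2 = 120.0018° (elbow-up)
β = atan2(1.5000,4.3300) = 19.1071°; ψ = atan2(3.4640,2.9999) = 49.1071°
θ_1 = β − ψ = -30.0000°

-30.000 120.002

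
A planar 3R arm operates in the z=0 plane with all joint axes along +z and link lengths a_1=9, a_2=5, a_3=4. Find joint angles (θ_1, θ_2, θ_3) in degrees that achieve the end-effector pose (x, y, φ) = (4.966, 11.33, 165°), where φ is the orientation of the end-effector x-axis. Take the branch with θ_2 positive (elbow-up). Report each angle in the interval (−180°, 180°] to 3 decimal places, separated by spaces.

wrist centre = target − a_3·(cos φ, sin φ) = (8.8297, 10.2947)
cos θ_2 = (183.9450−9²−5²)/(2·9·5) = 0.8661; θ_2 = 29.9965° (elbow-up)
β = atan2(10.2947,8.8297) = 49.3806°; ψ = atan2(2.4997,13.3303) = 10.6210°
θ_1 = β − ψ = 38.7596°
θ_3 = φ − θ_1 − θ_2 = 96.2438° (wrapped to (-180°,180°])

38.760 29.997 96.244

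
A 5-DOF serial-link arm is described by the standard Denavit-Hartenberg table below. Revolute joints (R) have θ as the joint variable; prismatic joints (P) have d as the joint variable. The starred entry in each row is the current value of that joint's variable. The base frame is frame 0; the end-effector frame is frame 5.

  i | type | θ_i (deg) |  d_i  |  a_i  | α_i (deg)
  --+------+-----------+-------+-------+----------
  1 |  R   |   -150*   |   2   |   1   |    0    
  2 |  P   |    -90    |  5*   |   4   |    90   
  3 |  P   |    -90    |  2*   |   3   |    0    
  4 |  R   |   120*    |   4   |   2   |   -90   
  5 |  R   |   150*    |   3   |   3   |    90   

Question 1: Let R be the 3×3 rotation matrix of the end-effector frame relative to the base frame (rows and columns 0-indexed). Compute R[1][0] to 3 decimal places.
-0.900

End-effector x-axis (col 0 of R) = (-0.0580,-0.8995,-0.4330)
R[1][0] = -0.8995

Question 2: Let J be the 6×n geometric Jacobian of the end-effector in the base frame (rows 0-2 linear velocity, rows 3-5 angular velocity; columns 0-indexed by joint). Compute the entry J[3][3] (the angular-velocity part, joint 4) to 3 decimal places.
0.866

axis z_3 = (0.8660,0.5000,0.0000); lever o_n−o_3 = (3.1740,-0.4976,2.2990)
cross product → J_v[:, 3] = (1.1495,-1.9910,-2.0179)
J_ω[:, 3] = z_3
entry J[3][3] = 0.8660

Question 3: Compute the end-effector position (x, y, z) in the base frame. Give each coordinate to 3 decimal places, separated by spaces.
after link 1: o_1 = (-0.8660, -0.5000, 2.0000)
after link 2: o_2 = (-2.8660, 2.9641, 7.0000)
after link 3: o_3 = (-1.1340, 3.9641, 4.0000)
after link 4: o_4 = (1.4641, 7.4641, 5.0000)
after link 5: o_5 = (2.0401, 3.4665, 6.2990)

2.040 3.467 6.299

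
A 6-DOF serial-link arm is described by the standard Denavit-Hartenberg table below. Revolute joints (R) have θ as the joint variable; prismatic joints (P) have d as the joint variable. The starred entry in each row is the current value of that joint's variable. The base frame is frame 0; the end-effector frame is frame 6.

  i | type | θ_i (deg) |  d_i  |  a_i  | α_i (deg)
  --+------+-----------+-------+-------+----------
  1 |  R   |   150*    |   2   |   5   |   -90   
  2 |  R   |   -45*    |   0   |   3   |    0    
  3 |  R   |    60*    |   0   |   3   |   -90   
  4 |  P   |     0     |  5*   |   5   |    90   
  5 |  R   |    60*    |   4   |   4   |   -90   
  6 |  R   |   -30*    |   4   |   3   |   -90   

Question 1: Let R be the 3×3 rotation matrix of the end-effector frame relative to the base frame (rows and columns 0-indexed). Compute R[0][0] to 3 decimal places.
End-effector x-axis (col 0 of R) = (-0.4441,-0.3209,-0.8365)
R[0][0] = -0.4441

-0.444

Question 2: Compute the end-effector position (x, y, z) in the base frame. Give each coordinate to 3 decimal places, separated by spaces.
after link 1: o_1 = (-4.3301, 2.5000, 2.0000)
after link 2: o_2 = (-6.1672, 3.5607, 4.1213)
after link 3: o_3 = (-8.6768, 5.0095, 3.3449)
after link 4: o_4 = (-11.7387, 6.7773, -2.7789)
after link 5: o_5 = (-14.6352, 3.8309, -6.6426)
after link 6: o_6 = (-12.6215, 0.9362, -10.1874)

-12.622 0.936 -10.187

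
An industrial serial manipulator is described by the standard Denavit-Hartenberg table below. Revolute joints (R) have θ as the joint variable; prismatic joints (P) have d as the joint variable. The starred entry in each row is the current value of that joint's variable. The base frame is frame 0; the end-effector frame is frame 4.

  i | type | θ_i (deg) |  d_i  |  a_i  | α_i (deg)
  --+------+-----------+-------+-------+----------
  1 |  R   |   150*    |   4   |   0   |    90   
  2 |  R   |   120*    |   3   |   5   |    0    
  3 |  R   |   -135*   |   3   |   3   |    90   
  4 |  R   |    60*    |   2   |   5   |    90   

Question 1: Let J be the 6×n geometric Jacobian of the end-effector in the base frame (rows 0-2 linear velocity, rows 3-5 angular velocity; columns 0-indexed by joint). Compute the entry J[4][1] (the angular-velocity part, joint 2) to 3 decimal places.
axis z_1 = (0.5000,0.8660,0.0000); lever o_n−o_1 = (3.1776,10.0936,0.9748)
cross product → J_v[:, 1] = (0.8442,-0.4874,2.2950)
J_ω[:, 1] = z_1
entry J[4][1] = 0.8660

0.866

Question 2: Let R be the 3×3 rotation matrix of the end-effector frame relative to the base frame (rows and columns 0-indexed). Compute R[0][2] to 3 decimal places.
End-effector z-axis (col 2 of R) = (-0.9744,-0.0148,-0.2241)
R[0][2] = -0.9744

-0.974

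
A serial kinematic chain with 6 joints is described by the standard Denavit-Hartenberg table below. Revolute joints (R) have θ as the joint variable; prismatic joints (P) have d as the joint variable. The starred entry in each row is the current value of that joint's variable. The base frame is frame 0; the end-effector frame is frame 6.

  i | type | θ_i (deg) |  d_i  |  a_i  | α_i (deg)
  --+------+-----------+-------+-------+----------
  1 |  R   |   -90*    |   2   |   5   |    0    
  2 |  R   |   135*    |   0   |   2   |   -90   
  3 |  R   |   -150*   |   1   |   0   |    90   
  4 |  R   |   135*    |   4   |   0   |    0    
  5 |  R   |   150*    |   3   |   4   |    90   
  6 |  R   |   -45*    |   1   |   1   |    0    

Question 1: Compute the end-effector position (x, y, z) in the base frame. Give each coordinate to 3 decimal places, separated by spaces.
after link 1: o_1 = (0.0000, -5.0000, 2.0000)
after link 2: o_2 = (1.4142, -3.5858, 2.0000)
after link 3: o_3 = (0.7071, -2.8787, 2.0000)
after link 4: o_4 = (-0.7071, -4.2929, -1.4641)
after link 5: o_5 = (0.3303, -8.7196, -3.5445)
after link 6: o_6 = (1.7257, -8.6561, -3.3236)

1.726 -8.656 -3.324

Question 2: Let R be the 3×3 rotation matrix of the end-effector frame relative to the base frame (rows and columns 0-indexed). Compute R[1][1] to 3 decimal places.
End-effector y-axis (col 1 of R) = (0.1209,-0.8450,-0.5209)
R[1][1] = -0.8450

-0.845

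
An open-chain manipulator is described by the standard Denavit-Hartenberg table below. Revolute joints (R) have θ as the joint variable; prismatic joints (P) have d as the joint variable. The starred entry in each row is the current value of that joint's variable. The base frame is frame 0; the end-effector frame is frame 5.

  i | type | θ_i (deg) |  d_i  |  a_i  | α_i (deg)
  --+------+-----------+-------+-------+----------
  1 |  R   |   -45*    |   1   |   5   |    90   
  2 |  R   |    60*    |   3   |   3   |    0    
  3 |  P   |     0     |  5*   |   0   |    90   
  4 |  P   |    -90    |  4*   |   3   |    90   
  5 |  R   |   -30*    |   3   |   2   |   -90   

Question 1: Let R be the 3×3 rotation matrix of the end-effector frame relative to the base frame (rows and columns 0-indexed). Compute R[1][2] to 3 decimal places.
-0.177

End-effector z-axis (col 2 of R) = (0.8839,-0.1768,-0.4330)
R[1][2] = -0.1768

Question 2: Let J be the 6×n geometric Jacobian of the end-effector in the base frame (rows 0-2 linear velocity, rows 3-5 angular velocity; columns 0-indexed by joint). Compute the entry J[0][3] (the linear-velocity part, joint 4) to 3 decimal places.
0.612

prismatic axis z_3 = (0.6124,-0.6124,-0.5000)
J_v[:, 3] = z_3; J_ω[:, 3] = (0,0,0)
entry J[0][3] = 0.6124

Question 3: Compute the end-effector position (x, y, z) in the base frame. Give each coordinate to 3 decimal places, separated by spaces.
after link 1: o_1 = (3.5355, -3.5355, 1.0000)
after link 2: o_2 = (2.4749, -6.7175, 3.5981)
after link 3: o_3 = (-1.0607, -10.2530, 3.5981)
after link 4: o_4 = (3.5101, -10.5812, 1.5981)
after link 5: o_5 = (3.0619, -7.6834, -0.5000)

3.062 -7.683 -0.500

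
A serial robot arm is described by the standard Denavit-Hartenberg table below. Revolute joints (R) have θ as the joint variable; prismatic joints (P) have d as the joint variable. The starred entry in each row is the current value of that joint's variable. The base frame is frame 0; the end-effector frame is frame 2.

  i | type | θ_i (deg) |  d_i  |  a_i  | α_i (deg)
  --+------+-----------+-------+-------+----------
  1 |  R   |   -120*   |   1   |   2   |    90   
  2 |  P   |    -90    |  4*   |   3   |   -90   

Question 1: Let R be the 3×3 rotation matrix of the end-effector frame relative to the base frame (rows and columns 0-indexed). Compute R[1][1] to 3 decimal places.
-0.500

End-effector y-axis (col 1 of R) = (0.8660,-0.5000,-0.0000)
R[1][1] = -0.5000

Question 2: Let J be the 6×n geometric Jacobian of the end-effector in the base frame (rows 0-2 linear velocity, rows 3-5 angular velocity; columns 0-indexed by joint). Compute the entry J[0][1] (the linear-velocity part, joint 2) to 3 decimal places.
-0.866

prismatic axis z_1 = (-0.8660,0.5000,0.0000)
J_v[:, 1] = z_1; J_ω[:, 1] = (0,0,0)
entry J[0][1] = -0.8660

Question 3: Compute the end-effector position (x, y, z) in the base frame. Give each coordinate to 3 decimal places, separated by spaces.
after link 1: o_1 = (-1.0000, -1.7321, 1.0000)
after link 2: o_2 = (-4.4641, 0.2679, -2.0000)

-4.464 0.268 -2.000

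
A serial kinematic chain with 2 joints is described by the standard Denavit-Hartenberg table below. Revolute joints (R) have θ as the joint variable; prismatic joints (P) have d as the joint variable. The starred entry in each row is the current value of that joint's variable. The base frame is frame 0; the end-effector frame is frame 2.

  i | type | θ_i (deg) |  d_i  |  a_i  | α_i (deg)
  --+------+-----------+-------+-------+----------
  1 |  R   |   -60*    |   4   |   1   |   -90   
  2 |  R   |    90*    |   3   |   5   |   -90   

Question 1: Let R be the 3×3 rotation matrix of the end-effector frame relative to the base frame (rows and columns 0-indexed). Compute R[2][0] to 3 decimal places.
-1.000

End-effector x-axis (col 0 of R) = (0.0000,-0.0000,-1.0000)
R[2][0] = -1.0000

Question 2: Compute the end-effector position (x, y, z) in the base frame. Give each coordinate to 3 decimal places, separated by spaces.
3.098 0.634 -1.000

after link 1: o_1 = (0.5000, -0.8660, 4.0000)
after link 2: o_2 = (3.0981, 0.6340, -1.0000)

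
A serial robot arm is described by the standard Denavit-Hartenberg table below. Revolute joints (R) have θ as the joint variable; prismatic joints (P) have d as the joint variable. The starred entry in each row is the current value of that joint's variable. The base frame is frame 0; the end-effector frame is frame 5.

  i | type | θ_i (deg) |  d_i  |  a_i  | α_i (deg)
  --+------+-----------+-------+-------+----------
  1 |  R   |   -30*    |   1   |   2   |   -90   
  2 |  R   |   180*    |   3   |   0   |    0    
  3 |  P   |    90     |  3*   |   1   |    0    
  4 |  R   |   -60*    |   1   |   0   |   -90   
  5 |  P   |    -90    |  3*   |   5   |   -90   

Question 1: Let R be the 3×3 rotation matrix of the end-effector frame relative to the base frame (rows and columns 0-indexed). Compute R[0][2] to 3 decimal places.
End-effector z-axis (col 2 of R) = (-0.7500,0.4330,0.5000)
R[0][2] = -0.7500

-0.750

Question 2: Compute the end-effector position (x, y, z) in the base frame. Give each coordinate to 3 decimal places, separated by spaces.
9.031 8.642 4.598

after link 1: o_1 = (1.7321, -1.0000, 1.0000)
after link 2: o_2 = (3.2321, 1.5981, 1.0000)
after link 3: o_3 = (4.7321, 4.1962, 2.0000)
after link 4: o_4 = (5.2321, 5.0622, 2.0000)
after link 5: o_5 = (9.0311, 8.6423, 4.5981)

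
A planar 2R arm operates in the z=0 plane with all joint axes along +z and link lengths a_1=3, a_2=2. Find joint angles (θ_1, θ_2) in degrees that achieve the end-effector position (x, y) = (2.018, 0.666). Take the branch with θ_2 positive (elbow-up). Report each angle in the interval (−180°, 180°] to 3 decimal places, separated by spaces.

cos θ_2 = (4.5159−3²−2²)/(2·3·2) = -0.7070; θ_2 = 134.9922° (elbow-up)
β = atan2(0.6660,2.0180) = 18.2644°; ψ = atan2(1.4144,1.5860) = 41.7272°
θ_1 = β − ψ = -23.4628°

-23.463 134.992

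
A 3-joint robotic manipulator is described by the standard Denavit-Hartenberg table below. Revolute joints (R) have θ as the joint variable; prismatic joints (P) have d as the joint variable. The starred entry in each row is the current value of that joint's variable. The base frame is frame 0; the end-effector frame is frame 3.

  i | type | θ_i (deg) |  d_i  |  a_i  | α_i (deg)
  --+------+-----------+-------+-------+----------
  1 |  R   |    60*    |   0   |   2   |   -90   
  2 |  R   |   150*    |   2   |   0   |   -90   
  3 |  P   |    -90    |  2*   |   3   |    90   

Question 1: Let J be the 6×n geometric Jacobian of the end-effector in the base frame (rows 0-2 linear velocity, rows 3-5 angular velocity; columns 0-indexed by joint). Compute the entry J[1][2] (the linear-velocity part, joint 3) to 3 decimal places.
prismatic axis z_2 = (-0.2500,-0.4330,0.8660)
J_v[:, 2] = z_2; J_ω[:, 2] = (0,0,0)
entry J[1][2] = -0.4330

-0.433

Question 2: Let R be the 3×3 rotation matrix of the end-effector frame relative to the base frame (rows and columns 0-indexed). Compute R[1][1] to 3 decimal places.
End-effector y-axis (col 1 of R) = (-0.2500,-0.4330,0.8660)
R[1][1] = -0.4330

-0.433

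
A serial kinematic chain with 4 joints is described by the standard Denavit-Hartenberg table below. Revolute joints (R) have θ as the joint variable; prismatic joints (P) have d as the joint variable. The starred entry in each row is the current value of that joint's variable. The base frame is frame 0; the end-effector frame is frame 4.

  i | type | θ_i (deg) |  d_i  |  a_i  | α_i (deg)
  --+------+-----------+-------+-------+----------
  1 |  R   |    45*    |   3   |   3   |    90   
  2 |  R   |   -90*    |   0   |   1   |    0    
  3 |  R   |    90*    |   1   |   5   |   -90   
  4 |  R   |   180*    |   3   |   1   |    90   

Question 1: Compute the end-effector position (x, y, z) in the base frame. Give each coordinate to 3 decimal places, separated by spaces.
5.657 4.243 5.000

after link 1: o_1 = (2.1213, 2.1213, 3.0000)
after link 2: o_2 = (2.1213, 2.1213, 2.0000)
after link 3: o_3 = (6.3640, 4.9497, 2.0000)
after link 4: o_4 = (5.6569, 4.2426, 5.0000)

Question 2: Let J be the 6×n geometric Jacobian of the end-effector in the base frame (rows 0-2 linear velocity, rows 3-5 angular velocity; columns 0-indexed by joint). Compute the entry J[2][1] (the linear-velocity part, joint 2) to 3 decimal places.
4.000

axis z_1 = (0.7071,-0.7071,0.0000); lever o_n−o_1 = (3.5355,2.1213,2.0000)
cross product → J_v[:, 1] = (-1.4142,-1.4142,4.0000)
J_ω[:, 1] = z_1
entry J[2][1] = 4.0000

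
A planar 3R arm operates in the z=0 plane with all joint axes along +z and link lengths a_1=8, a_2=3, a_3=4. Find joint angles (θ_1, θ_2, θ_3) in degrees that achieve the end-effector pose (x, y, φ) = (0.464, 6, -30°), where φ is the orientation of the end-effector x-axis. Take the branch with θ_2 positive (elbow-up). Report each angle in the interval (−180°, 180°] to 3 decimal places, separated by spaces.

wrist centre = target − a_3·(cos φ, sin φ) = (-3.0001, 8.0000)
cos θ_2 = (73.0006−8²−3²)/(2·8·3) = 0.0000; θ_2 = 89.9993° (elbow-up)
β = atan2(8.0000,-3.0001) = 110.5567°; ψ = atan2(3.0000,8.0000) = 20.5560°
θ_1 = β − ψ = 90.0007°
θ_3 = φ − θ_1 − θ_2 = 150.0000° (wrapped to (-180°,180°])

90.001 89.999 150.000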